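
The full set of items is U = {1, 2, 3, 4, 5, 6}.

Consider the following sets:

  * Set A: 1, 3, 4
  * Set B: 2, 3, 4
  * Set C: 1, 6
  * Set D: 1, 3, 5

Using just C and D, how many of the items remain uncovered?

2

Union of C, D = {1, 3, 5, 6}.
Not covered: 2, 4 — 2 items.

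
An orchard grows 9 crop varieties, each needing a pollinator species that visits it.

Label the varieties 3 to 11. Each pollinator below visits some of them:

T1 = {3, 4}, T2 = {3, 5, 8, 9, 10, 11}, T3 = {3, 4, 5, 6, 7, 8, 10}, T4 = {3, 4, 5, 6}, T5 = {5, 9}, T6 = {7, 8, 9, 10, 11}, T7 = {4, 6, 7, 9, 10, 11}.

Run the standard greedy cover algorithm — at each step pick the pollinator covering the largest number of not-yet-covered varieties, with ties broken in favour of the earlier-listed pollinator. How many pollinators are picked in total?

Greedy: pick T3 (covers 7 new) → pick T2 (covers 2 new). Total picks: 2.

2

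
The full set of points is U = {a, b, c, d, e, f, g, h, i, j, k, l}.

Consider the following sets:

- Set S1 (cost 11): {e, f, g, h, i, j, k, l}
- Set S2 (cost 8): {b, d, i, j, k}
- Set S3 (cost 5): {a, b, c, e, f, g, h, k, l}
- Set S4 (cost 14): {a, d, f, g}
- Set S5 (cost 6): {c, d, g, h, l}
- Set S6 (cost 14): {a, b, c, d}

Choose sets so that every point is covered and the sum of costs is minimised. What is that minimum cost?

13

S2, S3 together cover every point (S2 ∪ S3 = {a, b, c, d, e, f, g, h, i, j, k, l}); total cost 8 + 5 = 13.
No covering selection has total cost below 13.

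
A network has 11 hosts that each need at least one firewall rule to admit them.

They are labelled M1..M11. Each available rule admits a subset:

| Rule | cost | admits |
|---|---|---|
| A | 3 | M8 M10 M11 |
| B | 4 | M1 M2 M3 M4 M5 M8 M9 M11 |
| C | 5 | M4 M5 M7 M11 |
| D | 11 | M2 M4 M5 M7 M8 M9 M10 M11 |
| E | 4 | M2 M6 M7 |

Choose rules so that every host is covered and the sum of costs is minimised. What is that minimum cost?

11

A, B, E together cover every host (A ∪ B ∪ E = {M1, M2, M3, M4, M5, M6, M7, M8, M9, M10, M11}); total cost 3 + 4 + 4 = 11.
No covering selection has total cost below 11.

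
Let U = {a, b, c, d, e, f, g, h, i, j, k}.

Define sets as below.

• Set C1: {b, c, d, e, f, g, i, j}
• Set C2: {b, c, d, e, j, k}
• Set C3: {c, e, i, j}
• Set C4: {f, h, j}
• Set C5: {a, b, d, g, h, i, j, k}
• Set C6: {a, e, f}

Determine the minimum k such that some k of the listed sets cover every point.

2

Take {C1, C5}. Their union is {a, b, c, d, e, f, g, h, i, j, k}, which is all 11 points.
No single set has all 11 points (the largest, C1, has 8), so 2 is optimal.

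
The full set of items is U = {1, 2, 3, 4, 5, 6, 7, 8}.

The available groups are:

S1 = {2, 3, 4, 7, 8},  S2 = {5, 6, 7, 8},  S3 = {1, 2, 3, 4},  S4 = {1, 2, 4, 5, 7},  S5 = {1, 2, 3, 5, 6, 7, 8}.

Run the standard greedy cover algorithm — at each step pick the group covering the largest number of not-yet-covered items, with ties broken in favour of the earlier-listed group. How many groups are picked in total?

Greedy: pick S5 (covers 7 new) → pick S1 (covers 1 new). Total picks: 2.

2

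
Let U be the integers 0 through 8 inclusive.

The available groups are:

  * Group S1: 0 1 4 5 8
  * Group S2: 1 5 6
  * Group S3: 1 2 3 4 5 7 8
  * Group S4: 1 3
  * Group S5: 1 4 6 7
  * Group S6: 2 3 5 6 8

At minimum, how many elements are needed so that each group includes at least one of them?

Take H = {1, 8}. Each listed group contains at least one of these, so H is a hitting set of size 2.
No single element lies in every group, so at least 2 are needed and 2 is optimal.

2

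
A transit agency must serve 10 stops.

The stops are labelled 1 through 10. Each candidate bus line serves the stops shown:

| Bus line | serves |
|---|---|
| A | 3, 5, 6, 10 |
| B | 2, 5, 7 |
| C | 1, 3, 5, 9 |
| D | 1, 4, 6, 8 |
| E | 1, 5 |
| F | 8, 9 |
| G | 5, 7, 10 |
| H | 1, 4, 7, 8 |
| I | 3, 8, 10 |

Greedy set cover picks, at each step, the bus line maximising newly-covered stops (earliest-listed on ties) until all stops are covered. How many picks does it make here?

Greedy: pick A (covers 4 new) → pick H (covers 4 new) → pick B (covers 1 new) → pick C (covers 1 new). Total picks: 4.

4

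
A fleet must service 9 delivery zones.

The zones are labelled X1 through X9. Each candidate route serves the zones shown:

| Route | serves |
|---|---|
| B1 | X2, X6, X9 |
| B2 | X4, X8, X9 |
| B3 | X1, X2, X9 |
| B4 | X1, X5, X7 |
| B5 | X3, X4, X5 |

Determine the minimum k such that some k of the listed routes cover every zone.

4

B1 and B2 and B4 and B5 together: B1 ∪ B2 ∪ B4 ∪ B5 = {X1, X2, X3, X4, X5, X6, X7, X8, X9} — every zone is covered.
No 3 of the 5 routes cover everything (all 10 combinations miss at least one zone), so 4 is optimal.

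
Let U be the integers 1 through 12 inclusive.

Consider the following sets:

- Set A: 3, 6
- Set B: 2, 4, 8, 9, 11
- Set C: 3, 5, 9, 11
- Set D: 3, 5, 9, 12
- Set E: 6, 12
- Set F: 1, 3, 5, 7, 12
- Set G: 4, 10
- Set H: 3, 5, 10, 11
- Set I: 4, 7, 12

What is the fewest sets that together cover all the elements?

Take {A, B, F, H}. Their union is {1, 2, 3, 4, 5, 6, 7, 8, 9, 10, 11, 12}, which is all 12 elements.
No 3 of the 9 sets cover everything (all 84 combinations miss at least one element), so 4 is optimal.

4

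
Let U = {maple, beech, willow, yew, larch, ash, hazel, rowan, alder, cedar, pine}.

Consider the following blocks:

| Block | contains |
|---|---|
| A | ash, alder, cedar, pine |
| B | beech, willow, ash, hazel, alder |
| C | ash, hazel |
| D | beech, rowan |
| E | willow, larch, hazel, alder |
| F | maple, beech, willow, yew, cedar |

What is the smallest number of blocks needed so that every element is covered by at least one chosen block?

Take {A, D, E, F}. Their union is {maple, beech, willow, yew, larch, ash, hazel, rowan, alder, cedar, pine}, which is all 11 elements.
Only D contains rowan, so D is forced; the remaining 9 elements need at least 3 more blocks (each remaining block adds at most 4) — so at least 4 blocks are needed, and 4 is optimal.

4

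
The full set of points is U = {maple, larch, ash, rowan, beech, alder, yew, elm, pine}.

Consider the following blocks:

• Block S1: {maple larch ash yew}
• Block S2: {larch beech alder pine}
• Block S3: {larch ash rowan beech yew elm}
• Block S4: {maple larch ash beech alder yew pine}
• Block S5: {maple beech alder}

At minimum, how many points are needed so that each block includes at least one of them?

The 2 points {larch, alder} hit every block.
No single point lies in every block, so at least 2 are needed and 2 is optimal.

2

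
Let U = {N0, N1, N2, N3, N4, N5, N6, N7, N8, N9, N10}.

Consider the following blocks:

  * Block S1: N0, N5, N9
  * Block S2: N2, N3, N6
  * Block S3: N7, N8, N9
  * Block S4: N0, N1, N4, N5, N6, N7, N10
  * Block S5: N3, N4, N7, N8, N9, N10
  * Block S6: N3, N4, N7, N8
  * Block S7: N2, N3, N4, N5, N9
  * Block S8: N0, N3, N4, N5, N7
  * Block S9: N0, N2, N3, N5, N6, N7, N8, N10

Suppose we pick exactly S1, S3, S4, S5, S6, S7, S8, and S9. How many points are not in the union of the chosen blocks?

Union of S1, S3, S4, S5, S6, S7, S8, S9 = {N0, N1, N2, N3, N4, N5, N6, N7, N8, N9, N10} — that's every point, so 0 are uncovered.

0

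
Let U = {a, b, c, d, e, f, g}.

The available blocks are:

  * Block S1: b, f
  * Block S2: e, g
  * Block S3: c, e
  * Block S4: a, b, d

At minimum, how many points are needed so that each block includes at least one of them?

2

The 2 points {b, e} hit every block.
The blocks S1, S2 are pairwise disjoint, so any hitting set needs a separate point for each — at least 2. Hence 2 is optimal.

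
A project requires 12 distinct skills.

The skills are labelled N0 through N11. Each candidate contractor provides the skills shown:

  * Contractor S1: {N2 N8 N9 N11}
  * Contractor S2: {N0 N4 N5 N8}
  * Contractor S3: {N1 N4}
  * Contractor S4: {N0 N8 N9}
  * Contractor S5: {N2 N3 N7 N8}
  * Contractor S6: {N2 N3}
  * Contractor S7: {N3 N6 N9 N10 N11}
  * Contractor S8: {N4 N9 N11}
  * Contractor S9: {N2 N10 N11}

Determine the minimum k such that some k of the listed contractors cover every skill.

4

S2 and S3 and S5 and S7 together: S2 ∪ S3 ∪ S5 ∪ S7 = {N0, N1, N2, N3, N4, N5, N6, N7, N8, N9, N10, N11} — every skill is covered.
No 3 of the 9 contractors cover everything (all 84 combinations miss at least one skill), so 4 is optimal.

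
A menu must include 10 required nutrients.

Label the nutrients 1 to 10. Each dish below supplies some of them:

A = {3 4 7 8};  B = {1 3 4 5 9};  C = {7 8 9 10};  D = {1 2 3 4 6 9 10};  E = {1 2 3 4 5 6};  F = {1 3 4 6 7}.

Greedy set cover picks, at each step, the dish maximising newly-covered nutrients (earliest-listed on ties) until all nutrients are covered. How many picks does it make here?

Greedy: pick D (covers 7 new) → pick A (covers 2 new) → pick B (covers 1 new). Total picks: 3.
(The true minimum cover uses only 2 dishes, so greedy is not optimal here.)

3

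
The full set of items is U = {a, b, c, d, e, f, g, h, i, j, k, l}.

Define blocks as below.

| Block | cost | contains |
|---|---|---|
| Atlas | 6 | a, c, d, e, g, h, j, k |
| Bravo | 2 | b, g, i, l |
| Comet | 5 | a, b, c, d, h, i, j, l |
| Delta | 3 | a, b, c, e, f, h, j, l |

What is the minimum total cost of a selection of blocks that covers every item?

Atlas, Bravo, Delta together cover every item (Atlas ∪ Bravo ∪ Delta = {a, b, c, d, e, f, g, h, i, j, k, l}); total cost 6 + 2 + 3 = 11.
No covering selection has total cost below 11.

11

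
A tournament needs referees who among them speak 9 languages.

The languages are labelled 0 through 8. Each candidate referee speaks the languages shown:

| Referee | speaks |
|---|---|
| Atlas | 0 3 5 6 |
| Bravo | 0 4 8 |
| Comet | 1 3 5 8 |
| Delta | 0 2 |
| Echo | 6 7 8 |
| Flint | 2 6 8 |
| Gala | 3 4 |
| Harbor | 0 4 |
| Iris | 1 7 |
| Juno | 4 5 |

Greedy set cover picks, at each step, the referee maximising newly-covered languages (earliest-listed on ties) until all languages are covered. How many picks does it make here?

4

Greedy: pick Atlas (covers 4 new) → pick Bravo (covers 2 new) → pick Iris (covers 2 new) → pick Delta (covers 1 new). Total picks: 4.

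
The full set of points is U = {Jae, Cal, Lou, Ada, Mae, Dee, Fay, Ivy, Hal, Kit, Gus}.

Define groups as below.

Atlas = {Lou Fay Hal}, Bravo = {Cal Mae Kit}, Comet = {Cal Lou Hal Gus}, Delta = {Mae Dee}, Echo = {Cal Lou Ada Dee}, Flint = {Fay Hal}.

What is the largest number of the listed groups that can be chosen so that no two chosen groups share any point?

2

Atlas, Delta are pairwise disjoint (Atlas={Lou,Fay,Hal}; Delta={Mae,Dee}).
Every remaining group overlaps one of these, and no 3 of the listed groups are pairwise disjoint, so 2 is the maximum.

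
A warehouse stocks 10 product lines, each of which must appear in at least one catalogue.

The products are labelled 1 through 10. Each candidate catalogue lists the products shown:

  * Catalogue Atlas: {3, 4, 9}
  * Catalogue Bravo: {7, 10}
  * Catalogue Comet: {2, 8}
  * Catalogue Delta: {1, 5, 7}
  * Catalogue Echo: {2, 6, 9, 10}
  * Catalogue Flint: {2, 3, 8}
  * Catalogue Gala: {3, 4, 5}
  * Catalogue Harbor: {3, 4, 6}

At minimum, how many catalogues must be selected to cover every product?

4

Comet and Delta and Echo and Gala together: Comet ∪ Delta ∪ Echo ∪ Gala = {1, 2, 3, 4, 5, 6, 7, 8, 9, 10} — every product is covered.
No 3 of the 8 catalogues cover everything (all 56 combinations miss at least one product), so 4 is optimal.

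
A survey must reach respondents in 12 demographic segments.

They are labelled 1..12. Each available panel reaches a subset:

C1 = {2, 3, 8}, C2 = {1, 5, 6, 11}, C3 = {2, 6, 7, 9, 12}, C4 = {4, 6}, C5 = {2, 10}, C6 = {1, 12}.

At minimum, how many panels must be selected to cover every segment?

C1 and C2 and C3 and C4 and C5 together: C1 ∪ C2 ∪ C3 ∪ C4 ∪ C5 = {1, 2, 3, 4, 5, 6, 7, 8, 9, 10, 11, 12} — every segment is covered.
No 4 of the 6 panels cover everything (all 15 combinations miss at least one segment), so 5 is optimal.

5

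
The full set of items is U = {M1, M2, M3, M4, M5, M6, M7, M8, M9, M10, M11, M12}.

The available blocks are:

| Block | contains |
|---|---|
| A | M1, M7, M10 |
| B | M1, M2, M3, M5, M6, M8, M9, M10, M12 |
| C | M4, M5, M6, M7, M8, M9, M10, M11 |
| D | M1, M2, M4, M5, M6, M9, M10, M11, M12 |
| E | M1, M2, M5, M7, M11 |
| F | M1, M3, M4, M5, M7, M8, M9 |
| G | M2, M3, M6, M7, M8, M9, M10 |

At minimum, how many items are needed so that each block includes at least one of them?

2

H = {M5, M10} meets every block (each contains at least one member of H), and |H| = 2.
No single item lies in every block, so at least 2 are needed and 2 is optimal.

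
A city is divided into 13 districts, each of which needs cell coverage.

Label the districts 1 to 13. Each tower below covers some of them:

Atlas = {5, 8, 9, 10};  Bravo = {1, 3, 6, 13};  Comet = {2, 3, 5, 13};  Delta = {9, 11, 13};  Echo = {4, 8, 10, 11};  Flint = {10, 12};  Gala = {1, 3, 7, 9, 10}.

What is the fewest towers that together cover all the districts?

Take {Bravo, Comet, Echo, Flint, Gala}. Their union is {1, 2, 3, 4, 5, 6, 7, 8, 9, 10, 11, 12, 13}, which is all 13 districts.
No 4 of the 7 towers cover everything (all 35 combinations miss at least one district), so 5 is optimal.

5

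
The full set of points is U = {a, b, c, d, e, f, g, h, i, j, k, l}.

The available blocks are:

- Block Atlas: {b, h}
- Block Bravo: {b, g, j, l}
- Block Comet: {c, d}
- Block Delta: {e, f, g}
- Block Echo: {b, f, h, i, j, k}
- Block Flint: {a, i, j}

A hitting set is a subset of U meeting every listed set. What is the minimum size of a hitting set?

4

T = {b, c, f, j} meets every block (each contains at least one member of T), and |T| = 4.
The blocks Atlas, Comet, Delta, Flint are pairwise disjoint, so any hitting set needs a separate point for each — at least 4. Hence 4 is optimal.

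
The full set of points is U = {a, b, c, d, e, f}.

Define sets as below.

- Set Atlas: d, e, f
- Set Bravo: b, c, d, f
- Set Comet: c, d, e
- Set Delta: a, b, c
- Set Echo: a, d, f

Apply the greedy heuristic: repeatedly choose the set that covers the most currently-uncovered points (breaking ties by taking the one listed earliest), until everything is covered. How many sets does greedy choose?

3

Greedy: pick Bravo (covers 4 new) → pick Atlas (covers 1 new) → pick Delta (covers 1 new). Total picks: 3.
(The true minimum cover uses only 2 sets, so greedy is not optimal here.)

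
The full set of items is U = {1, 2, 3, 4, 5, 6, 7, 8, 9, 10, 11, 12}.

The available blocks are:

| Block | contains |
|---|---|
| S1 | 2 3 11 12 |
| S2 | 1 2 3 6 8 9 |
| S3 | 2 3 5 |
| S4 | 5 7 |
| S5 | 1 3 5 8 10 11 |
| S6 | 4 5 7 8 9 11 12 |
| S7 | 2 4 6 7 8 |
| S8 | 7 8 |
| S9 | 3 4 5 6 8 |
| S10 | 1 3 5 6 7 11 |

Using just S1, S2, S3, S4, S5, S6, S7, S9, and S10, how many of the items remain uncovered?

Union of S1, S2, S3, S4, S5, S6, S7, S9, S10 = {1, 2, 3, 4, 5, 6, 7, 8, 9, 10, 11, 12} — that's every item, so 0 are uncovered.

0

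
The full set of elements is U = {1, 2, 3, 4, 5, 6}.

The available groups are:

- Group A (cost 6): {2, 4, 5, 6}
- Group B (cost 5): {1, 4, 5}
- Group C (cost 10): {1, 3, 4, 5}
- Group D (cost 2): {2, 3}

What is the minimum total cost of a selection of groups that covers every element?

A, B, D together cover every element (A ∪ B ∪ D = {1, 2, 3, 4, 5, 6}); total cost 6 + 5 + 2 = 13.
No covering selection has total cost below 13.

13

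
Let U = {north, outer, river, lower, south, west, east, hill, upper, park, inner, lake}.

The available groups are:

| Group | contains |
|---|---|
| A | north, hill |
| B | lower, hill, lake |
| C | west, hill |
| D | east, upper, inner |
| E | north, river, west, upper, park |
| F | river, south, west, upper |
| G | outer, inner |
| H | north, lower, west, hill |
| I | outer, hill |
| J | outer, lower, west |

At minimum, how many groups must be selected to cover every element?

B, D, E, F, and J cover everything between them: the union {north, outer, river, lower, south, west, east, hill, upper, park, inner, lake} is all of U.
No 4 of the 10 groups cover everything (all 210 combinations miss at least one element), so 5 is optimal.

5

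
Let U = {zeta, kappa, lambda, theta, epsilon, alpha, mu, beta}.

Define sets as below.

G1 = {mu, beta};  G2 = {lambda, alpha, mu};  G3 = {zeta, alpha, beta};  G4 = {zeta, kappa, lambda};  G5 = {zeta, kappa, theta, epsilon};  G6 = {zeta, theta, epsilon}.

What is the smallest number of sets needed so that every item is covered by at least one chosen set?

3

G2, G3, and G5 cover everything between them: the union {zeta, kappa, lambda, theta, epsilon, alpha, mu, beta} is all of U.
No 2 of the 6 sets cover everything (all 15 combinations miss at least one item), so 3 is optimal.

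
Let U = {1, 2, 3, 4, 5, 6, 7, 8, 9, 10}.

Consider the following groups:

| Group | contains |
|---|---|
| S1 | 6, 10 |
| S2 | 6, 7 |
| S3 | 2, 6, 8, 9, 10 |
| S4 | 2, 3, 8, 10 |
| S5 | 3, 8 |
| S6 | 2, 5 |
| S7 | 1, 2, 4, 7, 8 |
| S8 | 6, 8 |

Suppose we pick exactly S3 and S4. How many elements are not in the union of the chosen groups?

4

Union of S3, S4 = {2, 3, 6, 8, 9, 10}.
Not covered: 1, 4, 5, 7 — 4 elements.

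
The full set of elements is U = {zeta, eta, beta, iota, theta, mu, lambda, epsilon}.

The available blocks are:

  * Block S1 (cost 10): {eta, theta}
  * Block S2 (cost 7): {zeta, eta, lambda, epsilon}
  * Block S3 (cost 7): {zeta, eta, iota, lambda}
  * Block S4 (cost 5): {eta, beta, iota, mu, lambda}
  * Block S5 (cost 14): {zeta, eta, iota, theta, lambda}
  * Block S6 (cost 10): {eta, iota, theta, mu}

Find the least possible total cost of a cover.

S2, S4, S6 together cover every element (S2 ∪ S4 ∪ S6 = {zeta, eta, beta, iota, theta, mu, lambda, epsilon}); total cost 7 + 5 + 10 = 22.
No covering selection has total cost below 22.

22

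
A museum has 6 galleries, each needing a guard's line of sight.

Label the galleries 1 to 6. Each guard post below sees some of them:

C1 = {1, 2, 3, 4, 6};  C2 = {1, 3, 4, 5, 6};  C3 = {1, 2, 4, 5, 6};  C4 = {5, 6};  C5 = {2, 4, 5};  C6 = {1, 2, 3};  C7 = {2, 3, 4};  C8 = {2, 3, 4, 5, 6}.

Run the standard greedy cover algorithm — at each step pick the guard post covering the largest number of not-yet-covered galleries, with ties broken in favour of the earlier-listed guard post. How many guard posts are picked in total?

Greedy: pick C1 (covers 5 new) → pick C2 (covers 1 new). Total picks: 2.

2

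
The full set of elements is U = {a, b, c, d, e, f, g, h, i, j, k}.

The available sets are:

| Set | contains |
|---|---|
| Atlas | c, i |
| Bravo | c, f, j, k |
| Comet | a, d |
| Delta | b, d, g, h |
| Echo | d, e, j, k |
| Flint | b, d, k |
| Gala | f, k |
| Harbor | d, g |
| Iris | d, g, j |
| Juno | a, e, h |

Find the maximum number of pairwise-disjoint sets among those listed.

4

Atlas, Gala, Iris, Juno are pairwise disjoint (Atlas={c,i}; Gala={f,k}; Iris={d,g,j}; Juno={a,e,h}).
Every remaining set overlaps one of these, and no 5 of the listed sets are pairwise disjoint, so 4 is the maximum.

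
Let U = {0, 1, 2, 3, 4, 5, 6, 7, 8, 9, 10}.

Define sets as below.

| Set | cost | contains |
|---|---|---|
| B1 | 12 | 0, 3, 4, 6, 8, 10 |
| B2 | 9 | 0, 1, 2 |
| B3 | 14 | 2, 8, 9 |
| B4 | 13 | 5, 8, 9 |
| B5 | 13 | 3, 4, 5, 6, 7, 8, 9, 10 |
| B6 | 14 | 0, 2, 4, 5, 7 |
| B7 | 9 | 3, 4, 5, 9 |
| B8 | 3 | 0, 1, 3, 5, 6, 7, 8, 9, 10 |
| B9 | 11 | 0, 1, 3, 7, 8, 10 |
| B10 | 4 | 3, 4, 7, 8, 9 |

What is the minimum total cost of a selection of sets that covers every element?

B2, B8, B10 together cover every element (B2 ∪ B8 ∪ B10 = {0, 1, 2, 3, 4, 5, 6, 7, 8, 9, 10}); total cost 9 + 3 + 4 = 16.
No covering selection has total cost below 16.

16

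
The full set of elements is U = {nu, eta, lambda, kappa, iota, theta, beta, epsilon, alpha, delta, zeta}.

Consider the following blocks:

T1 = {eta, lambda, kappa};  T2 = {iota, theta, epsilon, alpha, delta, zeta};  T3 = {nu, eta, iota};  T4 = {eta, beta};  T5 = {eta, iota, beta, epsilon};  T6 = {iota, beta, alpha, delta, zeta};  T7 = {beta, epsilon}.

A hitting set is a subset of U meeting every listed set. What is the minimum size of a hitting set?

Take H = {eta, beta, delta}. Each listed block contains at least one of these, so H is a hitting set of size 3.
No choice of 2 elements meets every block, so 3 is the minimum.

3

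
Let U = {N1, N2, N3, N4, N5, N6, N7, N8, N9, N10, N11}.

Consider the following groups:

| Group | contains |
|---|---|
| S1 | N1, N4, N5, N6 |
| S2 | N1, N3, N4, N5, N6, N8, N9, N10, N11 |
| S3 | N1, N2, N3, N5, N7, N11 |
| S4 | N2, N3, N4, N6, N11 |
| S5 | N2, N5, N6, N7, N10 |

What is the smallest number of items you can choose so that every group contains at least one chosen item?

H = {N2, N6} meets every group (each contains at least one member of H), and |H| = 2.
No single item lies in every group, so at least 2 are needed and 2 is optimal.

2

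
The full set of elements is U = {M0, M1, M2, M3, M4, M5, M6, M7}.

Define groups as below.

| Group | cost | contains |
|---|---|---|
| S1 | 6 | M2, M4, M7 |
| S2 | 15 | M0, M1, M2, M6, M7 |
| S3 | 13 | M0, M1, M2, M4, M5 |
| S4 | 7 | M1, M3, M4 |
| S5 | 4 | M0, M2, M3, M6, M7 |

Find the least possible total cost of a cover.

17

S3, S5 together cover every element (S3 ∪ S5 = {M0, M1, M2, M3, M4, M5, M6, M7}); total cost 13 + 4 = 17.
The greedy pick S5, S4, S3 costs 24; no covering selection beats 17.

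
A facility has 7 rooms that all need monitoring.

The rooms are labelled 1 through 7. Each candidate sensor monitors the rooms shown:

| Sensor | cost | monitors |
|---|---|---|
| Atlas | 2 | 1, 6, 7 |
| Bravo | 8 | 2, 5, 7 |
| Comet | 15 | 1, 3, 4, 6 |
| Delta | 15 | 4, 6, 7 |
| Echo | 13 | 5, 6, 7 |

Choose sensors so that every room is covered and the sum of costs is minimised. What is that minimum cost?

23

Bravo, Comet together cover every room (Bravo ∪ Comet = {1, 2, 3, 4, 5, 6, 7}); total cost 8 + 15 = 23.
The greedy pick Atlas, Bravo, Comet costs 25; no covering selection beats 23.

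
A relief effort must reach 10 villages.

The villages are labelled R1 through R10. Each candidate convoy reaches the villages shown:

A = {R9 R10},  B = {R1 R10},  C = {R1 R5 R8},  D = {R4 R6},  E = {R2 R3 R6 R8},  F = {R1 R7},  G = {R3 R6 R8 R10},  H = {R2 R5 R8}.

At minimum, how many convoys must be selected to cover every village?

5

Take {A, D, F, G, H}. Their union is {R1, R2, R3, R4, R5, R6, R7, R8, R9, R10}, which is all 10 villages.
No 4 of the 8 convoys cover everything (all 70 combinations miss at least one village), so 5 is optimal.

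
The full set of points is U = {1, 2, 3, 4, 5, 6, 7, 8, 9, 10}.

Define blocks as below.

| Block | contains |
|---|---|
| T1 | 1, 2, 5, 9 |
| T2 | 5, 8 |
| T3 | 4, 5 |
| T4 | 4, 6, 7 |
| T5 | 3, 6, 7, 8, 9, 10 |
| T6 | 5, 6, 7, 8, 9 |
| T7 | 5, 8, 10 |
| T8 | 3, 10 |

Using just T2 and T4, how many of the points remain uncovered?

5

Union of T2, T4 = {4, 5, 6, 7, 8}.
Not covered: 1, 2, 3, 9, 10 — 5 points.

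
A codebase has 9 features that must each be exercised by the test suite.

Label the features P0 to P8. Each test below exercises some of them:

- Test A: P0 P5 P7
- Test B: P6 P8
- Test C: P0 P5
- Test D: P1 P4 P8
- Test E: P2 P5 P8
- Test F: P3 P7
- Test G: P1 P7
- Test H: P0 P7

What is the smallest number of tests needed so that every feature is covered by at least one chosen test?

5

Take {B, D, E, F, H}. Their union is {P0, P1, P2, P3, P4, P5, P6, P7, P8}, which is all 9 features.
No 4 of the 8 tests cover everything (all 70 combinations miss at least one feature), so 5 is optimal.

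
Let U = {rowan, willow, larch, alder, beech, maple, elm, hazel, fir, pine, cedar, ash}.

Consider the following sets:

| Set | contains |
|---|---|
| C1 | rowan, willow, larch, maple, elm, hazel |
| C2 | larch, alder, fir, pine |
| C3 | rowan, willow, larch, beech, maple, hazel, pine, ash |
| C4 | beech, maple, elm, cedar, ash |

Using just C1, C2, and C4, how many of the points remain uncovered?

0

Union of C1, C2, C4 = {rowan, willow, larch, alder, beech, maple, elm, hazel, fir, pine, cedar, ash} — that's every point, so 0 are uncovered.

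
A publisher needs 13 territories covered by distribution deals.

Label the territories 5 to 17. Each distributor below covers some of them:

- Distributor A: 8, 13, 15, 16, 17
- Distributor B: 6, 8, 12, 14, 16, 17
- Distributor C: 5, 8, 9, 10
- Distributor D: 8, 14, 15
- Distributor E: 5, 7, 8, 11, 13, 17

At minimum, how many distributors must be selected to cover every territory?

Take {B, C, D, E}. Their union is {5, 6, 7, 8, 9, 10, 11, 12, 13, 14, 15, 16, 17}, which is all 13 territories.
No 3 of the 5 distributors cover everything (all 10 combinations miss at least one territory), so 4 is optimal.

4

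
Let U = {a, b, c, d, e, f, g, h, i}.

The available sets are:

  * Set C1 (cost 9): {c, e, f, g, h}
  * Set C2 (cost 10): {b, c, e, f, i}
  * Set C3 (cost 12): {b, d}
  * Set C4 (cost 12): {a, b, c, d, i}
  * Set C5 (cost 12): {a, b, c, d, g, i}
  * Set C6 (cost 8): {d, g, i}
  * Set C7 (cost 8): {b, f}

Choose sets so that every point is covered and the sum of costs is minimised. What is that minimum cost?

21

C1, C4 together cover every point (C1 ∪ C4 = {a, b, c, d, e, f, g, h, i}); total cost 9 + 12 = 21.
No covering selection has total cost below 21.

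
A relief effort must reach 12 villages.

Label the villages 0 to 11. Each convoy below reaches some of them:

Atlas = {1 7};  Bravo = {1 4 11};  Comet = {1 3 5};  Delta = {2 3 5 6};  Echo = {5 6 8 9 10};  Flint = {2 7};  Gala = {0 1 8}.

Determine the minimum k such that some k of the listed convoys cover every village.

5

Take {Bravo, Comet, Echo, Flint, Gala}. Their union is {0, 1, 2, 3, 4, 5, 6, 7, 8, 9, 10, 11}, which is all 12 villages.
No 4 of the 7 convoys cover everything (all 35 combinations miss at least one village), so 5 is optimal.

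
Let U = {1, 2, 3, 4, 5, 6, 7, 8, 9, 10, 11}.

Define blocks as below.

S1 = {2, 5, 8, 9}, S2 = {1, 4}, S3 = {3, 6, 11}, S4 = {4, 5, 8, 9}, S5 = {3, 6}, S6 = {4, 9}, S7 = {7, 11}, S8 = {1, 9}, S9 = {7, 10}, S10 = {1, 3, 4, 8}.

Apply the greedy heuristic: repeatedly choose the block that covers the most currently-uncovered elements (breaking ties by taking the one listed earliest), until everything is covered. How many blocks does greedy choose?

Greedy: pick S1 (covers 4 new) → pick S3 (covers 3 new) → pick S2 (covers 2 new) → pick S9 (covers 2 new). Total picks: 4.

4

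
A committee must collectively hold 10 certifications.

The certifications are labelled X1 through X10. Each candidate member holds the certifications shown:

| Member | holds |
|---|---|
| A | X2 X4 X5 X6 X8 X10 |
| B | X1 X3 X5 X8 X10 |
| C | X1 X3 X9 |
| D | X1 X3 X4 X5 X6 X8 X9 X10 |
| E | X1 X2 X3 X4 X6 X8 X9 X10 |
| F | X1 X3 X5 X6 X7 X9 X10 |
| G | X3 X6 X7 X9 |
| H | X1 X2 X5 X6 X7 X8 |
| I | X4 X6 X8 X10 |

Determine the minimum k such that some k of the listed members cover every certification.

A and F together: A ∪ F = {X1, X2, X3, X4, X5, X6, X7, X8, X9, X10} — every certification is covered.
No single member has all 10 certifications (the largest, D, has 8), so 2 is optimal.

2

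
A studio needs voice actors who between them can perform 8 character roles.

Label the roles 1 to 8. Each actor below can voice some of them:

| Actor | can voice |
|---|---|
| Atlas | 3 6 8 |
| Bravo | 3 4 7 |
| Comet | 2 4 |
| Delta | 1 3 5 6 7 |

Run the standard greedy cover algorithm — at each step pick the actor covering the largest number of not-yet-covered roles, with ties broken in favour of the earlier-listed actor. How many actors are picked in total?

Greedy: pick Delta (covers 5 new) → pick Comet (covers 2 new) → pick Atlas (covers 1 new). Total picks: 3.

3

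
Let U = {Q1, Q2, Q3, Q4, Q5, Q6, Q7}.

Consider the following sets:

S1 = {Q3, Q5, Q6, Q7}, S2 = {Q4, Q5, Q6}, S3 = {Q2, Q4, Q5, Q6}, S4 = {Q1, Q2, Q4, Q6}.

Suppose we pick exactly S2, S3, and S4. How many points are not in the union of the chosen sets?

Union of S2, S3, S4 = {Q1, Q2, Q4, Q5, Q6}.
Not covered: Q3, Q7 — 2 points.

2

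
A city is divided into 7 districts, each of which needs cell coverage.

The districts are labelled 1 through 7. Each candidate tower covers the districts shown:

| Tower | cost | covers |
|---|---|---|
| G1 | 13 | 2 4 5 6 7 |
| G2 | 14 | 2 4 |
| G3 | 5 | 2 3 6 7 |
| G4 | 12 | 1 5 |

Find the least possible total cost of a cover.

G1, G3, G4 together cover every district (G1 ∪ G3 ∪ G4 = {1, 2, 3, 4, 5, 6, 7}); total cost 13 + 5 + 12 = 30.
No covering selection has total cost below 30.

30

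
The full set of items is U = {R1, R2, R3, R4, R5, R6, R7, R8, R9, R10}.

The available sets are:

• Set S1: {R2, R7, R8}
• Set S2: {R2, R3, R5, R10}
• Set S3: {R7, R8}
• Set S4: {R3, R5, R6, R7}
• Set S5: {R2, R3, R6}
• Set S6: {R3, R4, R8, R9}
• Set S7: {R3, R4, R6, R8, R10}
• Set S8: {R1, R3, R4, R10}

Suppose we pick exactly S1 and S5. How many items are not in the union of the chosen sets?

5

Union of S1, S5 = {R2, R3, R6, R7, R8}.
Not covered: R1, R4, R5, R9, R10 — 5 items.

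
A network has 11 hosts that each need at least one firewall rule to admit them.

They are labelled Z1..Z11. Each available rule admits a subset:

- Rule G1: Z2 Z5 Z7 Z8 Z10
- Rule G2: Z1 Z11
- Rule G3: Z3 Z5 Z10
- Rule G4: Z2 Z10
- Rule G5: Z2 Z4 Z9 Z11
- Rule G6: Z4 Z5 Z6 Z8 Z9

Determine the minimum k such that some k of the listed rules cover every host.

4

G1 and G2 and G3 and G6 together: G1 ∪ G2 ∪ G3 ∪ G6 = {Z1, Z2, Z3, Z4, Z5, Z6, Z7, Z8, Z9, Z10, Z11} — every host is covered.
No 3 of the 6 rules cover everything (all 20 combinations miss at least one host), so 4 is optimal.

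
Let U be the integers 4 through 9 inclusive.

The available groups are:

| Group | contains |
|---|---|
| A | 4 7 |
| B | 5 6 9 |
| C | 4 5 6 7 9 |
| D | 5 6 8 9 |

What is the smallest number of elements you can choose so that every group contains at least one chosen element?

2

Take H = {4, 6}. Each listed group contains at least one of these, so H is a hitting set of size 2.
The groups A, B are pairwise disjoint, so any hitting set needs a separate element for each — at least 2. Hence 2 is optimal.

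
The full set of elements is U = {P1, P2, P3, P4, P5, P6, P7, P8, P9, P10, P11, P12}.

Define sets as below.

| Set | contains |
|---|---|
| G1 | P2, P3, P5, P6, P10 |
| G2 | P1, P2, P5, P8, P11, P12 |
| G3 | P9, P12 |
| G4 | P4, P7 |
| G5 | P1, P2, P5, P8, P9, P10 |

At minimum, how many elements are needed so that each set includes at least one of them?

H = {P5, P7, P9} meets every set (each contains at least one member of H), and |H| = 3.
The sets G1, G3, G4 are pairwise disjoint, so any hitting set needs a separate element for each — at least 3. Hence 3 is optimal.

3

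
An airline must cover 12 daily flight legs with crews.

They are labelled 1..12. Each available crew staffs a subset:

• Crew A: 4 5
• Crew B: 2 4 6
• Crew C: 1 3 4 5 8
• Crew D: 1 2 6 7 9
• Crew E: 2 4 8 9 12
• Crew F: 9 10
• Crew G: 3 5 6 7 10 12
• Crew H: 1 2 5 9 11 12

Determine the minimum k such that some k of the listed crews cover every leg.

3

Take {C, G, H}. Their union is {1, 2, 3, 4, 5, 6, 7, 8, 9, 10, 11, 12}, which is all 12 legs.
Only H contains 11, so H is forced; the remaining 6 legs need at least 2 more crews (each remaining crew adds at most 4) — so at least 3 crews are needed, and 3 is optimal.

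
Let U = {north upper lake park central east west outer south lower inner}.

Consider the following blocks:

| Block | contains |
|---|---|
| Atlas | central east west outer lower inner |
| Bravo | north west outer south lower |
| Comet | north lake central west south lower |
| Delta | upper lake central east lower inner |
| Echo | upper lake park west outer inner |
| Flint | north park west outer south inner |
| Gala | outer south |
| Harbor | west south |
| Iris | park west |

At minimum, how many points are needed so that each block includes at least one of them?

The 3 points {lake, west, south} hit every block.
The blocks Delta, Gala, Iris are pairwise disjoint, so any hitting set needs a separate point for each — at least 3. Hence 3 is optimal.

3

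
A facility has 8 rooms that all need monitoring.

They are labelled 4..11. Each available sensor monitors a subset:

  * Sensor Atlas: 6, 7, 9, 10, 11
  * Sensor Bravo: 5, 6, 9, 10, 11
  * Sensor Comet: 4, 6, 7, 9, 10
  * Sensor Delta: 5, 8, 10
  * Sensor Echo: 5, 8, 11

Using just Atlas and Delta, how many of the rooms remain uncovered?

1

Union of Atlas, Delta = {5, 6, 7, 8, 9, 10, 11}.
Not covered: 4 — 1 room.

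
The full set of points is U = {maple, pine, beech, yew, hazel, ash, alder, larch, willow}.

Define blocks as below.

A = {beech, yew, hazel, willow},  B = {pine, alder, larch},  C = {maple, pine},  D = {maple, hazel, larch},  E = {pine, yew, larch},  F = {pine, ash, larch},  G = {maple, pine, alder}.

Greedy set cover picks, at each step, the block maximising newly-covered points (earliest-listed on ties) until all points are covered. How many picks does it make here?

4

Greedy: pick A (covers 4 new) → pick B (covers 3 new) → pick C (covers 1 new) → pick F (covers 1 new). Total picks: 4.
(The true minimum cover uses only 3 blocks, so greedy is not optimal here.)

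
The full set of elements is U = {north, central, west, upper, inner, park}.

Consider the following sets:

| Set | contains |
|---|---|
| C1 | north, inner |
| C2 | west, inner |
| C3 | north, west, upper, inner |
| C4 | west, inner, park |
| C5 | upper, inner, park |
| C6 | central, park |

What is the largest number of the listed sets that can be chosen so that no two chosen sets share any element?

C3, C6 are pairwise disjoint (C3={north,west,upper,inner}; C6={central,park}).
Every remaining set overlaps one of these, and no 3 of the listed sets are pairwise disjoint, so 2 is the maximum.

2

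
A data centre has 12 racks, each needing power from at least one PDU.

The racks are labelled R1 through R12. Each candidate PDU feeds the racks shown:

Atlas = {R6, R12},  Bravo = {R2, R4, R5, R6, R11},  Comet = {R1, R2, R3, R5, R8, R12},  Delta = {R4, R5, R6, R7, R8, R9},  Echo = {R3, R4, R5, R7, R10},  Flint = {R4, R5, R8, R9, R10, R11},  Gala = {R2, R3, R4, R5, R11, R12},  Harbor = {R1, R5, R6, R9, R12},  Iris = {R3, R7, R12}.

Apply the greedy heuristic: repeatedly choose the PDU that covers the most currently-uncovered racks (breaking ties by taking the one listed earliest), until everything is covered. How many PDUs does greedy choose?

Greedy: pick Comet (covers 6 new) → pick Delta (covers 4 new) → pick Flint (covers 2 new). Total picks: 3.

3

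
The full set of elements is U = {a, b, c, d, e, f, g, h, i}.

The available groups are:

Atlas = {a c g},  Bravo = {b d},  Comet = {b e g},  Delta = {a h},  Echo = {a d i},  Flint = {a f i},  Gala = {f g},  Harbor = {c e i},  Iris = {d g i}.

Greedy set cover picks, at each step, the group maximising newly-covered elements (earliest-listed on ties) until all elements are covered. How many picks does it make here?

Greedy: pick Atlas (covers 3 new) → pick Bravo (covers 2 new) → pick Flint (covers 2 new) → pick Comet (covers 1 new) → pick Delta (covers 1 new). Total picks: 5.
(The true minimum cover uses only 4 groups, so greedy is not optimal here.)

5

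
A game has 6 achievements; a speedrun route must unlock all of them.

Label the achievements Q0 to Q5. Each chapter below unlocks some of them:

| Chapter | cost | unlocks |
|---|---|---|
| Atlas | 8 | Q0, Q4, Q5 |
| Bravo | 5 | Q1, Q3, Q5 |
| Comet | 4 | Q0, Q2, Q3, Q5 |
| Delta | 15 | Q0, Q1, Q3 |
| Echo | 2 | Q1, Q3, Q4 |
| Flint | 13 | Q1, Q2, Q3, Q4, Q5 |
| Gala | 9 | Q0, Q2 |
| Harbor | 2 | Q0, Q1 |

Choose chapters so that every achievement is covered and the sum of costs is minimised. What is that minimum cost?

Comet, Echo together cover every achievement (Comet ∪ Echo = {Q0, Q1, Q2, Q3, Q4, Q5}); total cost 4 + 2 = 6.
No covering selection has total cost below 6.

6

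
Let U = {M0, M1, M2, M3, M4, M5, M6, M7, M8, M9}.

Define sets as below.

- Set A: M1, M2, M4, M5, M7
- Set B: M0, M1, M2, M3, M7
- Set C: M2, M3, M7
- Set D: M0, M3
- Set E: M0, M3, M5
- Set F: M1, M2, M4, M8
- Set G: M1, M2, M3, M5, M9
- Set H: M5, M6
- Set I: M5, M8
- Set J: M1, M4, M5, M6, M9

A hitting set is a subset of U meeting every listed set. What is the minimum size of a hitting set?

Take T = {M3, M4, M5}. Each listed set contains at least one of these, so T is a hitting set of size 3.
The sets D, F, H are pairwise disjoint, so any hitting set needs a separate point for each — at least 3. Hence 3 is optimal.

3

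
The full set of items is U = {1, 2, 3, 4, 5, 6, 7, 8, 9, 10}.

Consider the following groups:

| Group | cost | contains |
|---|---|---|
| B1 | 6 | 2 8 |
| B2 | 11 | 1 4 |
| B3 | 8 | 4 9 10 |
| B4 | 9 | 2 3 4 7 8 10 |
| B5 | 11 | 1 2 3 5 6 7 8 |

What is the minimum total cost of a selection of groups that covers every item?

B3, B5 together cover every item (B3 ∪ B5 = {1, 2, 3, 4, 5, 6, 7, 8, 9, 10}); total cost 8 + 11 = 19.
The greedy pick B4, B5, B3 costs 28; no covering selection beats 19.

19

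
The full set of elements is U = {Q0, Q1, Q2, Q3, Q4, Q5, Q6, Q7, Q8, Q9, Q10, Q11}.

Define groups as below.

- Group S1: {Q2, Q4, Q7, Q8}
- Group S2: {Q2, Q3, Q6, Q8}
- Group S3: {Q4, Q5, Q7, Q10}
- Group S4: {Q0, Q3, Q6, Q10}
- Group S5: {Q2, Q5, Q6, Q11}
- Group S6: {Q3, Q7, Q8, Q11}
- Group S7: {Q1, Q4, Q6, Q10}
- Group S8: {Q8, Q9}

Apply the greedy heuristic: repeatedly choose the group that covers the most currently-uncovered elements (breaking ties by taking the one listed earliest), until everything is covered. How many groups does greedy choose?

5

Greedy: pick S1 (covers 4 new) → pick S4 (covers 4 new) → pick S5 (covers 2 new) → pick S7 (covers 1 new) → pick S8 (covers 1 new). Total picks: 5.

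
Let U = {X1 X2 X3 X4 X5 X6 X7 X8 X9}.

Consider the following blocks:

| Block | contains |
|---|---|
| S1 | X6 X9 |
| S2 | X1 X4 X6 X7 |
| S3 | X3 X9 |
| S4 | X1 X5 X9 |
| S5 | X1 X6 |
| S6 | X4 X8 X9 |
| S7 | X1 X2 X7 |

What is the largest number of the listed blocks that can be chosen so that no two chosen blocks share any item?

S1, S7 are pairwise disjoint (S1={X6,X9}; S7={X1,X2,X7}).
Every remaining block overlaps one of these, and no 3 of the listed blocks are pairwise disjoint, so 2 is the maximum.

2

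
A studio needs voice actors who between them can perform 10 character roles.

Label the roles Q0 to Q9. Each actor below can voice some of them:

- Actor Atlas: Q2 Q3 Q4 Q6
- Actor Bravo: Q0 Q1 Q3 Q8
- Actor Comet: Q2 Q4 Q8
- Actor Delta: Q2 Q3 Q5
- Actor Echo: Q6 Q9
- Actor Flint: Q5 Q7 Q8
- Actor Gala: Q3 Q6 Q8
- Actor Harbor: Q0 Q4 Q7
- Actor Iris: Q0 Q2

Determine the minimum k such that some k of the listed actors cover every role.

4

Take {Bravo, Delta, Echo, Harbor}. Their union is {Q0, Q1, Q2, Q3, Q4, Q5, Q6, Q7, Q8, Q9}, which is all 10 roles.
No 3 of the 9 actors cover everything (all 84 combinations miss at least one role), so 4 is optimal.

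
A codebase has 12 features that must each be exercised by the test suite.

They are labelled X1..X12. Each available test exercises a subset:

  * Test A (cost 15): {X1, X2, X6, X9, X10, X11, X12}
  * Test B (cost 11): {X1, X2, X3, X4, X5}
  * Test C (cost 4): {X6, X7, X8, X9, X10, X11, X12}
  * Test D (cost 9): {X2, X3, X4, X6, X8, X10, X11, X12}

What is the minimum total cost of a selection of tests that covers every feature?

15

B, C together cover every feature (B ∪ C = {X1, X2, X3, X4, X5, X6, X7, X8, X9, X10, X11, X12}); total cost 11 + 4 = 15.
No covering selection has total cost below 15.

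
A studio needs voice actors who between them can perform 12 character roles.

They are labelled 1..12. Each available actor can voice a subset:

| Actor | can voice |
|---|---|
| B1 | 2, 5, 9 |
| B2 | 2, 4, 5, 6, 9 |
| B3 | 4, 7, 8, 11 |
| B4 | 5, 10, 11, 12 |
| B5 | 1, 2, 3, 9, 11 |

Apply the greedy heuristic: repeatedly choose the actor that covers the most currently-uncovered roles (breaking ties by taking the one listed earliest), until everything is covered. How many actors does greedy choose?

4

Greedy: pick B2 (covers 5 new) → pick B3 (covers 3 new) → pick B4 (covers 2 new) → pick B5 (covers 2 new). Total picks: 4.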